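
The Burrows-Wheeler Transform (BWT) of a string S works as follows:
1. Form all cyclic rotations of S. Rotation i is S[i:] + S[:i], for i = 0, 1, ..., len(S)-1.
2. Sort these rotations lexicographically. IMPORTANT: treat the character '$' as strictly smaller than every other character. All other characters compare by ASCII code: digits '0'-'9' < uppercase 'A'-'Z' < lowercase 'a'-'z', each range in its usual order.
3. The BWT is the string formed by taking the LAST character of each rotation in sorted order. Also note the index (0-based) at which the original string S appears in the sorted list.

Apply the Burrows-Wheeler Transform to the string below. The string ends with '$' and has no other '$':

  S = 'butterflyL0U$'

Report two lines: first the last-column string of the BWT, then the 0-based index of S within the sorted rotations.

All 13 rotations (rotation i = S[i:]+S[:i]):
  rot[0] = butterflyL0U$
  rot[1] = utterflyL0U$b
  rot[2] = tterflyL0U$bu
  rot[3] = terflyL0U$but
  rot[4] = erflyL0U$butt
  rot[5] = rflyL0U$butte
  rot[6] = flyL0U$butter
  rot[7] = lyL0U$butterf
  rot[8] = yL0U$butterfl
  rot[9] = L0U$butterfly
  rot[10] = 0U$butterflyL
  rot[11] = U$butterflyL0
  rot[12] = $butterflyL0U
Sorted (with $ < everything):
  sorted[0] = $butterflyL0U  (last char: 'U')
  sorted[1] = 0U$butterflyL  (last char: 'L')
  sorted[2] = L0U$butterfly  (last char: 'y')
  sorted[3] = U$butterflyL0  (last char: '0')
  sorted[4] = butterflyL0U$  (last char: '$')
  sorted[5] = erflyL0U$butt  (last char: 't')
  sorted[6] = flyL0U$butter  (last char: 'r')
  sorted[7] = lyL0U$butterf  (last char: 'f')
  sorted[8] = rflyL0U$butte  (last char: 'e')
  sorted[9] = terflyL0U$but  (last char: 't')
  sorted[10] = tterflyL0U$bu  (last char: 'u')
  sorted[11] = utterflyL0U$b  (last char: 'b')
  sorted[12] = yL0U$butterfl  (last char: 'l')
Last column: ULy0$trfetubl
Original string S is at sorted index 4

Answer: ULy0$trfetubl
4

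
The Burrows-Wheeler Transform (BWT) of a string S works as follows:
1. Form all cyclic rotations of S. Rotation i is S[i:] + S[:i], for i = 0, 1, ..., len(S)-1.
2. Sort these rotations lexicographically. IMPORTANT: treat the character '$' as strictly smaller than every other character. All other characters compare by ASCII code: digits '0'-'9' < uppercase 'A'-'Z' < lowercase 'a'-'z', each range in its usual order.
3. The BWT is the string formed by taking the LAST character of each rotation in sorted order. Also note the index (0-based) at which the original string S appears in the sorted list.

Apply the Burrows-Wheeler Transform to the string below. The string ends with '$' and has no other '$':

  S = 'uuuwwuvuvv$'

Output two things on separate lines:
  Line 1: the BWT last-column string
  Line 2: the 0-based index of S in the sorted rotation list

All 11 rotations (rotation i = S[i:]+S[:i]):
  rot[0] = uuuwwuvuvv$
  rot[1] = uuwwuvuvv$u
  rot[2] = uwwuvuvv$uu
  rot[3] = wwuvuvv$uuu
  rot[4] = wuvuvv$uuuw
  rot[5] = uvuvv$uuuww
  rot[6] = vuvv$uuuwwu
  rot[7] = uvv$uuuwwuv
  rot[8] = vv$uuuwwuvu
  rot[9] = v$uuuwwuvuv
  rot[10] = $uuuwwuvuvv
Sorted (with $ < everything):
  sorted[0] = $uuuwwuvuvv  (last char: 'v')
  sorted[1] = uuuwwuvuvv$  (last char: '$')
  sorted[2] = uuwwuvuvv$u  (last char: 'u')
  sorted[3] = uvuvv$uuuww  (last char: 'w')
  sorted[4] = uvv$uuuwwuv  (last char: 'v')
  sorted[5] = uwwuvuvv$uu  (last char: 'u')
  sorted[6] = v$uuuwwuvuv  (last char: 'v')
  sorted[7] = vuvv$uuuwwu  (last char: 'u')
  sorted[8] = vv$uuuwwuvu  (last char: 'u')
  sorted[9] = wuvuvv$uuuw  (last char: 'w')
  sorted[10] = wwuvuvv$uuu  (last char: 'u')
Last column: v$uwvuvuuwu
Original string S is at sorted index 1

Answer: v$uwvuvuuwu
1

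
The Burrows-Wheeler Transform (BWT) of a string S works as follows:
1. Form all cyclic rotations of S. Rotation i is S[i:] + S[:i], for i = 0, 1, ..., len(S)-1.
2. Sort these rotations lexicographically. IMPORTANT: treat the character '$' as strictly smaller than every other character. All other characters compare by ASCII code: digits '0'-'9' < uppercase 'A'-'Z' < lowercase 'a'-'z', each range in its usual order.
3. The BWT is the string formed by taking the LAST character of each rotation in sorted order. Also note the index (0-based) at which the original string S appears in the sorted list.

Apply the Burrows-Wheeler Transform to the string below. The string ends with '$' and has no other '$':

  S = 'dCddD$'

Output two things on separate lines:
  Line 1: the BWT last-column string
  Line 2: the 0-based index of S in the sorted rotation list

Answer: Ddd$dC
3

Derivation:
All 6 rotations (rotation i = S[i:]+S[:i]):
  rot[0] = dCddD$
  rot[1] = CddD$d
  rot[2] = ddD$dC
  rot[3] = dD$dCd
  rot[4] = D$dCdd
  rot[5] = $dCddD
Sorted (with $ < everything):
  sorted[0] = $dCddD  (last char: 'D')
  sorted[1] = CddD$d  (last char: 'd')
  sorted[2] = D$dCdd  (last char: 'd')
  sorted[3] = dCddD$  (last char: '$')
  sorted[4] = dD$dCd  (last char: 'd')
  sorted[5] = ddD$dC  (last char: 'C')
Last column: Ddd$dC
Original string S is at sorted index 3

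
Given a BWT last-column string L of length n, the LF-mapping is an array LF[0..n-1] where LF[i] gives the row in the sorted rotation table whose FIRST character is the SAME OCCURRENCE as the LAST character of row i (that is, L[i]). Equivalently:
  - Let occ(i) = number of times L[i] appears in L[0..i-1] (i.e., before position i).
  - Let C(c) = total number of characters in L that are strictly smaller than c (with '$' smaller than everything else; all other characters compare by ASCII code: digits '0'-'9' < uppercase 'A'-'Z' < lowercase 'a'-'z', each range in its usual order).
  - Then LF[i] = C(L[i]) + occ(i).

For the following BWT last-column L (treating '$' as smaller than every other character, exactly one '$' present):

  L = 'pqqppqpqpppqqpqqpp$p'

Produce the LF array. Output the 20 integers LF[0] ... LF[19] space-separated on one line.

Char counts: '$':1, 'p':11, 'q':8
C (first-col start): C('$')=0, C('p')=1, C('q')=12
L[0]='p': occ=0, LF[0]=C('p')+0=1+0=1
L[1]='q': occ=0, LF[1]=C('q')+0=12+0=12
L[2]='q': occ=1, LF[2]=C('q')+1=12+1=13
L[3]='p': occ=1, LF[3]=C('p')+1=1+1=2
L[4]='p': occ=2, LF[4]=C('p')+2=1+2=3
L[5]='q': occ=2, LF[5]=C('q')+2=12+2=14
L[6]='p': occ=3, LF[6]=C('p')+3=1+3=4
L[7]='q': occ=3, LF[7]=C('q')+3=12+3=15
L[8]='p': occ=4, LF[8]=C('p')+4=1+4=5
L[9]='p': occ=5, LF[9]=C('p')+5=1+5=6
L[10]='p': occ=6, LF[10]=C('p')+6=1+6=7
L[11]='q': occ=4, LF[11]=C('q')+4=12+4=16
L[12]='q': occ=5, LF[12]=C('q')+5=12+5=17
L[13]='p': occ=7, LF[13]=C('p')+7=1+7=8
L[14]='q': occ=6, LF[14]=C('q')+6=12+6=18
L[15]='q': occ=7, LF[15]=C('q')+7=12+7=19
L[16]='p': occ=8, LF[16]=C('p')+8=1+8=9
L[17]='p': occ=9, LF[17]=C('p')+9=1+9=10
L[18]='$': occ=0, LF[18]=C('$')+0=0+0=0
L[19]='p': occ=10, LF[19]=C('p')+10=1+10=11

Answer: 1 12 13 2 3 14 4 15 5 6 7 16 17 8 18 19 9 10 0 11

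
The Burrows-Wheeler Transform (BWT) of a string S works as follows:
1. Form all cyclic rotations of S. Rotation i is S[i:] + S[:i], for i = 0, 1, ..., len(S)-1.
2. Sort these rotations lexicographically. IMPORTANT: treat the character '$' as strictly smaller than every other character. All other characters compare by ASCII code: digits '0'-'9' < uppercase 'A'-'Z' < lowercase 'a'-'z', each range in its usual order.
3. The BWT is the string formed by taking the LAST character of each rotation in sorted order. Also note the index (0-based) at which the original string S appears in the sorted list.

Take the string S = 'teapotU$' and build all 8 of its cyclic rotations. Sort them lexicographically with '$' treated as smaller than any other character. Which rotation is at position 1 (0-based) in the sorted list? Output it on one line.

Answer: U$teapot

Derivation:
All 8 rotations (rotation i = S[i:]+S[:i]):
  rot[0] = teapotU$
  rot[1] = eapotU$t
  rot[2] = apotU$te
  rot[3] = potU$tea
  rot[4] = otU$teap
  rot[5] = tU$teapo
  rot[6] = U$teapot
  rot[7] = $teapotU
Sorted (with $ < everything):
  sorted[0] = $teapotU
  sorted[1] = U$teapot
  sorted[2] = apotU$te
  sorted[3] = eapotU$t
  sorted[4] = otU$teap
  sorted[5] = potU$tea
  sorted[6] = tU$teapo
  sorted[7] = teapotU$
sorted[1] = U$teapot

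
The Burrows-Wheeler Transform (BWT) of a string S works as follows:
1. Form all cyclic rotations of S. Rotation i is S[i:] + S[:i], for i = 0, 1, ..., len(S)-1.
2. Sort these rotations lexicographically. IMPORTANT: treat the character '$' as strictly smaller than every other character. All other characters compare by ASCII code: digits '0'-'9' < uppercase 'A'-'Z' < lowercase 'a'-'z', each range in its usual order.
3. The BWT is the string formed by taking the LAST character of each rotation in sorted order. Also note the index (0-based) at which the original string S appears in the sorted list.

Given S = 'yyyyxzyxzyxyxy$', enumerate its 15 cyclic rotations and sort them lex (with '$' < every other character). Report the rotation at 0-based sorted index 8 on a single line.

Answer: yxzyxyxy$yyyyxz

Derivation:
All 15 rotations (rotation i = S[i:]+S[:i]):
  rot[0] = yyyyxzyxzyxyxy$
  rot[1] = yyyxzyxzyxyxy$y
  rot[2] = yyxzyxzyxyxy$yy
  rot[3] = yxzyxzyxyxy$yyy
  rot[4] = xzyxzyxyxy$yyyy
  rot[5] = zyxzyxyxy$yyyyx
  rot[6] = yxzyxyxy$yyyyxz
  rot[7] = xzyxyxy$yyyyxzy
  rot[8] = zyxyxy$yyyyxzyx
  rot[9] = yxyxy$yyyyxzyxz
  rot[10] = xyxy$yyyyxzyxzy
  rot[11] = yxy$yyyyxzyxzyx
  rot[12] = xy$yyyyxzyxzyxy
  rot[13] = y$yyyyxzyxzyxyx
  rot[14] = $yyyyxzyxzyxyxy
Sorted (with $ < everything):
  sorted[0] = $yyyyxzyxzyxyxy
  sorted[1] = xy$yyyyxzyxzyxy
  sorted[2] = xyxy$yyyyxzyxzy
  sorted[3] = xzyxyxy$yyyyxzy
  sorted[4] = xzyxzyxyxy$yyyy
  sorted[5] = y$yyyyxzyxzyxyx
  sorted[6] = yxy$yyyyxzyxzyx
  sorted[7] = yxyxy$yyyyxzyxz
  sorted[8] = yxzyxyxy$yyyyxz
  sorted[9] = yxzyxzyxyxy$yyy
  sorted[10] = yyxzyxzyxyxy$yy
  sorted[11] = yyyxzyxzyxyxy$y
  sorted[12] = yyyyxzyxzyxyxy$
  sorted[13] = zyxyxy$yyyyxzyx
  sorted[14] = zyxzyxyxy$yyyyx
sorted[8] = yxzyxyxy$yyyyxz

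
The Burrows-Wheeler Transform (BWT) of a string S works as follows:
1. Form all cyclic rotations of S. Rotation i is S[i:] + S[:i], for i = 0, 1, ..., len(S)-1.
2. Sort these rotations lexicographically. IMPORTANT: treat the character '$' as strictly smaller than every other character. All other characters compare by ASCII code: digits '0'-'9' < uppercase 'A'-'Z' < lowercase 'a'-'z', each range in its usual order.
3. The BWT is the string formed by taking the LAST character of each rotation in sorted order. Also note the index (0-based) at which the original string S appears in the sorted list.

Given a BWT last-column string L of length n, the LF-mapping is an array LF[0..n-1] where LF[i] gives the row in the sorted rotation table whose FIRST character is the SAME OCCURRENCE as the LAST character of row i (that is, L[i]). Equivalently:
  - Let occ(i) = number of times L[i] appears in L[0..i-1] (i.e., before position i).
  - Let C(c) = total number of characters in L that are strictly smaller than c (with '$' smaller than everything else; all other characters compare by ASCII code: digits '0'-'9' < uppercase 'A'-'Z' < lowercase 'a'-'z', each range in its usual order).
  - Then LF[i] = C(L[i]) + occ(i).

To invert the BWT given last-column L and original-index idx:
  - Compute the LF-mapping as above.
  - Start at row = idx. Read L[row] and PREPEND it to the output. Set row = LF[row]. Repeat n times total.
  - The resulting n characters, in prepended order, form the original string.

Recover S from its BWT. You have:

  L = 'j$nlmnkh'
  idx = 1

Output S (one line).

Answer: hnmlknj$

Derivation:
LF mapping: 2 0 6 4 5 7 3 1
Walk LF starting at row 1, prepending L[row]:
  step 1: row=1, L[1]='$', prepend. Next row=LF[1]=0
  step 2: row=0, L[0]='j', prepend. Next row=LF[0]=2
  step 3: row=2, L[2]='n', prepend. Next row=LF[2]=6
  step 4: row=6, L[6]='k', prepend. Next row=LF[6]=3
  step 5: row=3, L[3]='l', prepend. Next row=LF[3]=4
  step 6: row=4, L[4]='m', prepend. Next row=LF[4]=5
  step 7: row=5, L[5]='n', prepend. Next row=LF[5]=7
  step 8: row=7, L[7]='h', prepend. Next row=LF[7]=1
Reversed output: hnmlknj$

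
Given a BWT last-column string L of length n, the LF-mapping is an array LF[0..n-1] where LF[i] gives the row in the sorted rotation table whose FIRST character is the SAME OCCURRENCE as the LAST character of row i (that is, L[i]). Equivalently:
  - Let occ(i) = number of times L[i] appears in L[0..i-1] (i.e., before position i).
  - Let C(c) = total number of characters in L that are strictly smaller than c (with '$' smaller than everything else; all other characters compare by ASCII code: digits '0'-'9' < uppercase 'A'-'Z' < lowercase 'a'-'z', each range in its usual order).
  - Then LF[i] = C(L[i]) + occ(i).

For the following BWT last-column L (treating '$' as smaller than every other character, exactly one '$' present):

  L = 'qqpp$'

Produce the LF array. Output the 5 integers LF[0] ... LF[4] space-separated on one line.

Char counts: '$':1, 'p':2, 'q':2
C (first-col start): C('$')=0, C('p')=1, C('q')=3
L[0]='q': occ=0, LF[0]=C('q')+0=3+0=3
L[1]='q': occ=1, LF[1]=C('q')+1=3+1=4
L[2]='p': occ=0, LF[2]=C('p')+0=1+0=1
L[3]='p': occ=1, LF[3]=C('p')+1=1+1=2
L[4]='$': occ=0, LF[4]=C('$')+0=0+0=0

Answer: 3 4 1 2 0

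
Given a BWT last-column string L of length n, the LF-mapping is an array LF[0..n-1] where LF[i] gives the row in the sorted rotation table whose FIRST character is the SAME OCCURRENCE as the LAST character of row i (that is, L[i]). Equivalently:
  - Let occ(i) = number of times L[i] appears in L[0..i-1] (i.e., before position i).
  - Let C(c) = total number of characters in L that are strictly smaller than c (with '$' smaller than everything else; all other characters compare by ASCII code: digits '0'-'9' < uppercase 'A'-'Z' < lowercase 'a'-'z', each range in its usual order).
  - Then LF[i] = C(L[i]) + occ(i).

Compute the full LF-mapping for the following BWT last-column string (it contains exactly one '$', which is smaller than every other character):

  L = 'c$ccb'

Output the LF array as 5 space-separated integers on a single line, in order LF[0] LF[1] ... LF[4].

Answer: 2 0 3 4 1

Derivation:
Char counts: '$':1, 'b':1, 'c':3
C (first-col start): C('$')=0, C('b')=1, C('c')=2
L[0]='c': occ=0, LF[0]=C('c')+0=2+0=2
L[1]='$': occ=0, LF[1]=C('$')+0=0+0=0
L[2]='c': occ=1, LF[2]=C('c')+1=2+1=3
L[3]='c': occ=2, LF[3]=C('c')+2=2+2=4
L[4]='b': occ=0, LF[4]=C('b')+0=1+0=1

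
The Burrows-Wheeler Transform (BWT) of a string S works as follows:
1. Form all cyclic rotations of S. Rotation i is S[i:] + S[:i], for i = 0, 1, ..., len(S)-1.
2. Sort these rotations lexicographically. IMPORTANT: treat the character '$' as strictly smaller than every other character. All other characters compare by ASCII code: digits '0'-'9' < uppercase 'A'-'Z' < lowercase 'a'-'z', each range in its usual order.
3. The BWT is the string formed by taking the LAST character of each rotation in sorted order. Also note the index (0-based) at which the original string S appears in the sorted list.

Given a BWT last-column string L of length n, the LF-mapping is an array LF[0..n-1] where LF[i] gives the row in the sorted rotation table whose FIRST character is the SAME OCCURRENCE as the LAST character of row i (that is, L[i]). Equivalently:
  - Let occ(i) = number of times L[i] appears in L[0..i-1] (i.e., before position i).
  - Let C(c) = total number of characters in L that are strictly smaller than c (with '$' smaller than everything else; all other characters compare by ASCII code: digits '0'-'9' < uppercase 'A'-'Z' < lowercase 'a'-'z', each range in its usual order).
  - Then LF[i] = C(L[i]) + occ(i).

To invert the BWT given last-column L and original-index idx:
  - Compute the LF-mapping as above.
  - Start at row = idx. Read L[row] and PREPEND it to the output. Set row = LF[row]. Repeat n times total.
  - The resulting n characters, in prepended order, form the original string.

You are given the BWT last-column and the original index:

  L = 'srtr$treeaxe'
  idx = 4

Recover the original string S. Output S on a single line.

Answer: extraterres$

Derivation:
LF mapping: 8 5 9 6 0 10 7 2 3 1 11 4
Walk LF starting at row 4, prepending L[row]:
  step 1: row=4, L[4]='$', prepend. Next row=LF[4]=0
  step 2: row=0, L[0]='s', prepend. Next row=LF[0]=8
  step 3: row=8, L[8]='e', prepend. Next row=LF[8]=3
  step 4: row=3, L[3]='r', prepend. Next row=LF[3]=6
  step 5: row=6, L[6]='r', prepend. Next row=LF[6]=7
  step 6: row=7, L[7]='e', prepend. Next row=LF[7]=2
  step 7: row=2, L[2]='t', prepend. Next row=LF[2]=9
  step 8: row=9, L[9]='a', prepend. Next row=LF[9]=1
  step 9: row=1, L[1]='r', prepend. Next row=LF[1]=5
  step 10: row=5, L[5]='t', prepend. Next row=LF[5]=10
  step 11: row=10, L[10]='x', prepend. Next row=LF[10]=11
  step 12: row=11, L[11]='e', prepend. Next row=LF[11]=4
Reversed output: extraterres$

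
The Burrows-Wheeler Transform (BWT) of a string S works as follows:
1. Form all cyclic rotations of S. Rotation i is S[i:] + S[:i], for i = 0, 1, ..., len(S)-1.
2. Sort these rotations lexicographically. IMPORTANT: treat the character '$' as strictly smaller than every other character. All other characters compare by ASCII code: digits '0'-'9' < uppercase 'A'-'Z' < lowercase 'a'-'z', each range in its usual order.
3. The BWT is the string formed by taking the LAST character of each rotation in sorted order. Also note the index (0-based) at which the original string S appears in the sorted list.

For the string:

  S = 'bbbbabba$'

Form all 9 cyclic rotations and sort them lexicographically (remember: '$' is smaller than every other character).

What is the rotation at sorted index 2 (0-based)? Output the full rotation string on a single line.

All 9 rotations (rotation i = S[i:]+S[:i]):
  rot[0] = bbbbabba$
  rot[1] = bbbabba$b
  rot[2] = bbabba$bb
  rot[3] = babba$bbb
  rot[4] = abba$bbbb
  rot[5] = bba$bbbba
  rot[6] = ba$bbbbab
  rot[7] = a$bbbbabb
  rot[8] = $bbbbabba
Sorted (with $ < everything):
  sorted[0] = $bbbbabba
  sorted[1] = a$bbbbabb
  sorted[2] = abba$bbbb
  sorted[3] = ba$bbbbab
  sorted[4] = babba$bbb
  sorted[5] = bba$bbbba
  sorted[6] = bbabba$bb
  sorted[7] = bbbabba$b
  sorted[8] = bbbbabba$
sorted[2] = abba$bbbb

Answer: abba$bbbb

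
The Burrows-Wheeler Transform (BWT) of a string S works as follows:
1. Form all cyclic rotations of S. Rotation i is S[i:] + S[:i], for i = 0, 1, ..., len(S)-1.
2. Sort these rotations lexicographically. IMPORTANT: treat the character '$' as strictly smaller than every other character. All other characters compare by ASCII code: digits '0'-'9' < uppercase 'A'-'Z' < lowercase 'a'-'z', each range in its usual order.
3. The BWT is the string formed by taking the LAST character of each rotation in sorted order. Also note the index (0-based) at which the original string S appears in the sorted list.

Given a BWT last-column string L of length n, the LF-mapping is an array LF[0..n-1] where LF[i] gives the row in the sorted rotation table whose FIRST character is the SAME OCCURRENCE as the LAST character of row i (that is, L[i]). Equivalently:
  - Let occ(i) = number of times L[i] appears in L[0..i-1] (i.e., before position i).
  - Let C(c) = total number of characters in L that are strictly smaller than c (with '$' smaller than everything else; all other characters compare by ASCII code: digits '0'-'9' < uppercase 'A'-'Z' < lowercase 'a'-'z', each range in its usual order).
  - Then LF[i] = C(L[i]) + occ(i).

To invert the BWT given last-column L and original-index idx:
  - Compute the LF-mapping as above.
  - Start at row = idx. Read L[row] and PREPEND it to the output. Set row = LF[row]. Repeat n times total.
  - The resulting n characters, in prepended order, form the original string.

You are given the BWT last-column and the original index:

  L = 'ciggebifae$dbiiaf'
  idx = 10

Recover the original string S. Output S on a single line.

LF mapping: 5 13 11 12 7 3 14 9 1 8 0 6 4 15 16 2 10
Walk LF starting at row 10, prepending L[row]:
  step 1: row=10, L[10]='$', prepend. Next row=LF[10]=0
  step 2: row=0, L[0]='c', prepend. Next row=LF[0]=5
  step 3: row=5, L[5]='b', prepend. Next row=LF[5]=3
  step 4: row=3, L[3]='g', prepend. Next row=LF[3]=12
  step 5: row=12, L[12]='b', prepend. Next row=LF[12]=4
  step 6: row=4, L[4]='e', prepend. Next row=LF[4]=7
  step 7: row=7, L[7]='f', prepend. Next row=LF[7]=9
  step 8: row=9, L[9]='e', prepend. Next row=LF[9]=8
  step 9: row=8, L[8]='a', prepend. Next row=LF[8]=1
  step 10: row=1, L[1]='i', prepend. Next row=LF[1]=13
  step 11: row=13, L[13]='i', prepend. Next row=LF[13]=15
  step 12: row=15, L[15]='a', prepend. Next row=LF[15]=2
  step 13: row=2, L[2]='g', prepend. Next row=LF[2]=11
  step 14: row=11, L[11]='d', prepend. Next row=LF[11]=6
  step 15: row=6, L[6]='i', prepend. Next row=LF[6]=14
  step 16: row=14, L[14]='i', prepend. Next row=LF[14]=16
  step 17: row=16, L[16]='f', prepend. Next row=LF[16]=10
Reversed output: fiidgaiiaefebgbc$

Answer: fiidgaiiaefebgbc$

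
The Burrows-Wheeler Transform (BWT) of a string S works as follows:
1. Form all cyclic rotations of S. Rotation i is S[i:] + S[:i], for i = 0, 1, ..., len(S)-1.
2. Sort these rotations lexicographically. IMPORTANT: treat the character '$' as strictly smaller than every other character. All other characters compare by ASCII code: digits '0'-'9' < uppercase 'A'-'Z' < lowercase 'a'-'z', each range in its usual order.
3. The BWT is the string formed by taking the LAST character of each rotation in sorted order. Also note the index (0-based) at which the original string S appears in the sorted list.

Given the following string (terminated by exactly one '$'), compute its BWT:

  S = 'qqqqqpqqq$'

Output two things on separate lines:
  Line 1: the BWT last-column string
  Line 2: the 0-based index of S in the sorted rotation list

All 10 rotations (rotation i = S[i:]+S[:i]):
  rot[0] = qqqqqpqqq$
  rot[1] = qqqqpqqq$q
  rot[2] = qqqpqqq$qq
  rot[3] = qqpqqq$qqq
  rot[4] = qpqqq$qqqq
  rot[5] = pqqq$qqqqq
  rot[6] = qqq$qqqqqp
  rot[7] = qq$qqqqqpq
  rot[8] = q$qqqqqpqq
  rot[9] = $qqqqqpqqq
Sorted (with $ < everything):
  sorted[0] = $qqqqqpqqq  (last char: 'q')
  sorted[1] = pqqq$qqqqq  (last char: 'q')
  sorted[2] = q$qqqqqpqq  (last char: 'q')
  sorted[3] = qpqqq$qqqq  (last char: 'q')
  sorted[4] = qq$qqqqqpq  (last char: 'q')
  sorted[5] = qqpqqq$qqq  (last char: 'q')
  sorted[6] = qqq$qqqqqp  (last char: 'p')
  sorted[7] = qqqpqqq$qq  (last char: 'q')
  sorted[8] = qqqqpqqq$q  (last char: 'q')
  sorted[9] = qqqqqpqqq$  (last char: '$')
Last column: qqqqqqpqq$
Original string S is at sorted index 9

Answer: qqqqqqpqq$
9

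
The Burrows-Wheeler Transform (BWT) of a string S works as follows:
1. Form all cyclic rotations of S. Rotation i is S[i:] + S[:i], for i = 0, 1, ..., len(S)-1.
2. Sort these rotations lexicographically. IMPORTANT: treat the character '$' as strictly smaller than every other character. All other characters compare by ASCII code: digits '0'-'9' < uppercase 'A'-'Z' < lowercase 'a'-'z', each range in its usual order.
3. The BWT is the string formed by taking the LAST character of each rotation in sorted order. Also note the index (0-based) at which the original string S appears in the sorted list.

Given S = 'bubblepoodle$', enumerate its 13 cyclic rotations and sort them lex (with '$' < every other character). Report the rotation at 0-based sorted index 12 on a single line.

All 13 rotations (rotation i = S[i:]+S[:i]):
  rot[0] = bubblepoodle$
  rot[1] = ubblepoodle$b
  rot[2] = bblepoodle$bu
  rot[3] = blepoodle$bub
  rot[4] = lepoodle$bubb
  rot[5] = epoodle$bubbl
  rot[6] = poodle$bubble
  rot[7] = oodle$bubblep
  rot[8] = odle$bubblepo
  rot[9] = dle$bubblepoo
  rot[10] = le$bubblepood
  rot[11] = e$bubblepoodl
  rot[12] = $bubblepoodle
Sorted (with $ < everything):
  sorted[0] = $bubblepoodle
  sorted[1] = bblepoodle$bu
  sorted[2] = blepoodle$bub
  sorted[3] = bubblepoodle$
  sorted[4] = dle$bubblepoo
  sorted[5] = e$bubblepoodl
  sorted[6] = epoodle$bubbl
  sorted[7] = le$bubblepood
  sorted[8] = lepoodle$bubb
  sorted[9] = odle$bubblepo
  sorted[10] = oodle$bubblep
  sorted[11] = poodle$bubble
  sorted[12] = ubblepoodle$b
sorted[12] = ubblepoodle$b

Answer: ubblepoodle$b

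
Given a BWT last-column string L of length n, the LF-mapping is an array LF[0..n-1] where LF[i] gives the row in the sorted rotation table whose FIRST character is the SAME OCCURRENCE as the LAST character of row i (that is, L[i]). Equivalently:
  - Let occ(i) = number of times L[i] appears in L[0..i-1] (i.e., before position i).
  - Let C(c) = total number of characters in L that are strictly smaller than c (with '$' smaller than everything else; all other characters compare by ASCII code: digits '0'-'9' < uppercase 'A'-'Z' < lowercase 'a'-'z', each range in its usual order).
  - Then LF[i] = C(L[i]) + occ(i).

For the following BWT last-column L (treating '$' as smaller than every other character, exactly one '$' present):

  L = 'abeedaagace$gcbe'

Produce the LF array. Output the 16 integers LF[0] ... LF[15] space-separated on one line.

Char counts: '$':1, 'a':4, 'b':2, 'c':2, 'd':1, 'e':4, 'g':2
C (first-col start): C('$')=0, C('a')=1, C('b')=5, C('c')=7, C('d')=9, C('e')=10, C('g')=14
L[0]='a': occ=0, LF[0]=C('a')+0=1+0=1
L[1]='b': occ=0, LF[1]=C('b')+0=5+0=5
L[2]='e': occ=0, LF[2]=C('e')+0=10+0=10
L[3]='e': occ=1, LF[3]=C('e')+1=10+1=11
L[4]='d': occ=0, LF[4]=C('d')+0=9+0=9
L[5]='a': occ=1, LF[5]=C('a')+1=1+1=2
L[6]='a': occ=2, LF[6]=C('a')+2=1+2=3
L[7]='g': occ=0, LF[7]=C('g')+0=14+0=14
L[8]='a': occ=3, LF[8]=C('a')+3=1+3=4
L[9]='c': occ=0, LF[9]=C('c')+0=7+0=7
L[10]='e': occ=2, LF[10]=C('e')+2=10+2=12
L[11]='$': occ=0, LF[11]=C('$')+0=0+0=0
L[12]='g': occ=1, LF[12]=C('g')+1=14+1=15
L[13]='c': occ=1, LF[13]=C('c')+1=7+1=8
L[14]='b': occ=1, LF[14]=C('b')+1=5+1=6
L[15]='e': occ=3, LF[15]=C('e')+3=10+3=13

Answer: 1 5 10 11 9 2 3 14 4 7 12 0 15 8 6 13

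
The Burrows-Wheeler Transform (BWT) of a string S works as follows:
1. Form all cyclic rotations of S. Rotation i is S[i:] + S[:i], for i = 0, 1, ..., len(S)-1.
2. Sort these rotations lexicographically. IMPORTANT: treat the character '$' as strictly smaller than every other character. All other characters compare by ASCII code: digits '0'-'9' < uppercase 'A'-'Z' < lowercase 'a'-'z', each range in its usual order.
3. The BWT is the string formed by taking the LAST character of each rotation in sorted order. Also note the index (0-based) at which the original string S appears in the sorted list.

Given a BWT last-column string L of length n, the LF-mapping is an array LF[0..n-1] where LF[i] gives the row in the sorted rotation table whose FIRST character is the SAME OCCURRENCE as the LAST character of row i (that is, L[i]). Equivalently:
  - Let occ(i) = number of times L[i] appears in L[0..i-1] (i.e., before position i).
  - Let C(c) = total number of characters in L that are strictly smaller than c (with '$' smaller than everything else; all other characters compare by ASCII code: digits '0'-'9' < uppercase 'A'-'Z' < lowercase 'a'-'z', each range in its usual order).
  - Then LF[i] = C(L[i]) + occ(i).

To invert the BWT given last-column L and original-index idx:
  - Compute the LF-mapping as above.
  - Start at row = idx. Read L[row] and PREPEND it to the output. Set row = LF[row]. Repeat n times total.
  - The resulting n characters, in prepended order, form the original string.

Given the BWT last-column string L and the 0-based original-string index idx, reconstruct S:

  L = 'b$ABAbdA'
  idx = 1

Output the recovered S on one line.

LF mapping: 5 0 1 4 2 6 7 3
Walk LF starting at row 1, prepending L[row]:
  step 1: row=1, L[1]='$', prepend. Next row=LF[1]=0
  step 2: row=0, L[0]='b', prepend. Next row=LF[0]=5
  step 3: row=5, L[5]='b', prepend. Next row=LF[5]=6
  step 4: row=6, L[6]='d', prepend. Next row=LF[6]=7
  step 5: row=7, L[7]='A', prepend. Next row=LF[7]=3
  step 6: row=3, L[3]='B', prepend. Next row=LF[3]=4
  step 7: row=4, L[4]='A', prepend. Next row=LF[4]=2
  step 8: row=2, L[2]='A', prepend. Next row=LF[2]=1
Reversed output: AABAdbb$

Answer: AABAdbb$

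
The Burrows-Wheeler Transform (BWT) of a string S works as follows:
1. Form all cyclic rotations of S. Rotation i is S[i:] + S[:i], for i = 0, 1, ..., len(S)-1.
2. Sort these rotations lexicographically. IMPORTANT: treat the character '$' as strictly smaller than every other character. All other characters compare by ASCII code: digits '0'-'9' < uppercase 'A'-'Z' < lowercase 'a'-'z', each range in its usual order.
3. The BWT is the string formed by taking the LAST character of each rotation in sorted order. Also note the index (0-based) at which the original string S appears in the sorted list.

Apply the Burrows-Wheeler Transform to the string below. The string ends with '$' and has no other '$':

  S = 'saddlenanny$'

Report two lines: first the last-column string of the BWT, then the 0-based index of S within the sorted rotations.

All 12 rotations (rotation i = S[i:]+S[:i]):
  rot[0] = saddlenanny$
  rot[1] = addlenanny$s
  rot[2] = ddlenanny$sa
  rot[3] = dlenanny$sad
  rot[4] = lenanny$sadd
  rot[5] = enanny$saddl
  rot[6] = nanny$saddle
  rot[7] = anny$saddlen
  rot[8] = nny$saddlena
  rot[9] = ny$saddlenan
  rot[10] = y$saddlenann
  rot[11] = $saddlenanny
Sorted (with $ < everything):
  sorted[0] = $saddlenanny  (last char: 'y')
  sorted[1] = addlenanny$s  (last char: 's')
  sorted[2] = anny$saddlen  (last char: 'n')
  sorted[3] = ddlenanny$sa  (last char: 'a')
  sorted[4] = dlenanny$sad  (last char: 'd')
  sorted[5] = enanny$saddl  (last char: 'l')
  sorted[6] = lenanny$sadd  (last char: 'd')
  sorted[7] = nanny$saddle  (last char: 'e')
  sorted[8] = nny$saddlena  (last char: 'a')
  sorted[9] = ny$saddlenan  (last char: 'n')
  sorted[10] = saddlenanny$  (last char: '$')
  sorted[11] = y$saddlenann  (last char: 'n')
Last column: ysnadldean$n
Original string S is at sorted index 10

Answer: ysnadldean$n
10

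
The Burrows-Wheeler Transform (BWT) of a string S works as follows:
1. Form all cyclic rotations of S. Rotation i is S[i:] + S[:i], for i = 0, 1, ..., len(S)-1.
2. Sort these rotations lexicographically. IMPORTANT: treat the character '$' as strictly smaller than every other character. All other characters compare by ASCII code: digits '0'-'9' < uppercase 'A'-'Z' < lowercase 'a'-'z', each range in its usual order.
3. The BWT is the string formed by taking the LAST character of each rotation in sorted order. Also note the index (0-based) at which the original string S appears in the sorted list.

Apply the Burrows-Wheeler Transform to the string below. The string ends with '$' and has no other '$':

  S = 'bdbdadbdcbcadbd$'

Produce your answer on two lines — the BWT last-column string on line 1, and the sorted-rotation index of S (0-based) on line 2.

All 16 rotations (rotation i = S[i:]+S[:i]):
  rot[0] = bdbdadbdcbcadbd$
  rot[1] = dbdadbdcbcadbd$b
  rot[2] = bdadbdcbcadbd$bd
  rot[3] = dadbdcbcadbd$bdb
  rot[4] = adbdcbcadbd$bdbd
  rot[5] = dbdcbcadbd$bdbda
  rot[6] = bdcbcadbd$bdbdad
  rot[7] = dcbcadbd$bdbdadb
  rot[8] = cbcadbd$bdbdadbd
  rot[9] = bcadbd$bdbdadbdc
  rot[10] = cadbd$bdbdadbdcb
  rot[11] = adbd$bdbdadbdcbc
  rot[12] = dbd$bdbdadbdcbca
  rot[13] = bd$bdbdadbdcbcad
  rot[14] = d$bdbdadbdcbcadb
  rot[15] = $bdbdadbdcbcadbd
Sorted (with $ < everything):
  sorted[0] = $bdbdadbdcbcadbd  (last char: 'd')
  sorted[1] = adbd$bdbdadbdcbc  (last char: 'c')
  sorted[2] = adbdcbcadbd$bdbd  (last char: 'd')
  sorted[3] = bcadbd$bdbdadbdc  (last char: 'c')
  sorted[4] = bd$bdbdadbdcbcad  (last char: 'd')
  sorted[5] = bdadbdcbcadbd$bd  (last char: 'd')
  sorted[6] = bdbdadbdcbcadbd$  (last char: '$')
  sorted[7] = bdcbcadbd$bdbdad  (last char: 'd')
  sorted[8] = cadbd$bdbdadbdcb  (last char: 'b')
  sorted[9] = cbcadbd$bdbdadbd  (last char: 'd')
  sorted[10] = d$bdbdadbdcbcadb  (last char: 'b')
  sorted[11] = dadbdcbcadbd$bdb  (last char: 'b')
  sorted[12] = dbd$bdbdadbdcbca  (last char: 'a')
  sorted[13] = dbdadbdcbcadbd$b  (last char: 'b')
  sorted[14] = dbdcbcadbd$bdbda  (last char: 'a')
  sorted[15] = dcbcadbd$bdbdadb  (last char: 'b')
Last column: dcdcdd$dbdbbabab
Original string S is at sorted index 6

Answer: dcdcdd$dbdbbabab
6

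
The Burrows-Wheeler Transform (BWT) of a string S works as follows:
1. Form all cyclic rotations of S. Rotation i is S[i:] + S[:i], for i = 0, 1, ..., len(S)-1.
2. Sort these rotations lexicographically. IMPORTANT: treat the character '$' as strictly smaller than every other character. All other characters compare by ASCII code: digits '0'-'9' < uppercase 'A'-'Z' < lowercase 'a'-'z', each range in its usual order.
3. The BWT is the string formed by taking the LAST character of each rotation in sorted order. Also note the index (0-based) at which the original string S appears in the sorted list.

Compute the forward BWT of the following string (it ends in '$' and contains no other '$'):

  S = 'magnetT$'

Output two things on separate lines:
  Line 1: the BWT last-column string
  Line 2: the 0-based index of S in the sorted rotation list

Answer: Ttmna$ge
5

Derivation:
All 8 rotations (rotation i = S[i:]+S[:i]):
  rot[0] = magnetT$
  rot[1] = agnetT$m
  rot[2] = gnetT$ma
  rot[3] = netT$mag
  rot[4] = etT$magn
  rot[5] = tT$magne
  rot[6] = T$magnet
  rot[7] = $magnetT
Sorted (with $ < everything):
  sorted[0] = $magnetT  (last char: 'T')
  sorted[1] = T$magnet  (last char: 't')
  sorted[2] = agnetT$m  (last char: 'm')
  sorted[3] = etT$magn  (last char: 'n')
  sorted[4] = gnetT$ma  (last char: 'a')
  sorted[5] = magnetT$  (last char: '$')
  sorted[6] = netT$mag  (last char: 'g')
  sorted[7] = tT$magne  (last char: 'e')
Last column: Ttmna$ge
Original string S is at sorted index 5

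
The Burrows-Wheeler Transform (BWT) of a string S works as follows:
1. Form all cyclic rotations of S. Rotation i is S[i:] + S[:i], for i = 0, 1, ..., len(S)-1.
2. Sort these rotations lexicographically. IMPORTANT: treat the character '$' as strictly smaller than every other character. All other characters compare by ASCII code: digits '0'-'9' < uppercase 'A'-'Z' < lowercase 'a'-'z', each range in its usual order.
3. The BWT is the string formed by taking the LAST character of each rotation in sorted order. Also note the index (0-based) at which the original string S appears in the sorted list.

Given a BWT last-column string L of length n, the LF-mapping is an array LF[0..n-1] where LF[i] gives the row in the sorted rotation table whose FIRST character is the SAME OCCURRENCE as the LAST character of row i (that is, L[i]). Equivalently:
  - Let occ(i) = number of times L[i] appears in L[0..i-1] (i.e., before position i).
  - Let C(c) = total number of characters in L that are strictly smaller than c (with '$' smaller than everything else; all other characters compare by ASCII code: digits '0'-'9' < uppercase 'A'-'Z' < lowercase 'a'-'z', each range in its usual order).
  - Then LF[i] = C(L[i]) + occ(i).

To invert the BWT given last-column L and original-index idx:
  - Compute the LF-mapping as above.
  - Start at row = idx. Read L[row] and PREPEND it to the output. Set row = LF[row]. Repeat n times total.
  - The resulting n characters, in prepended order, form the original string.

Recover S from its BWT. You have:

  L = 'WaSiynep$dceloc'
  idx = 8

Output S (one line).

LF mapping: 2 3 1 9 14 11 7 13 0 6 4 8 10 12 5
Walk LF starting at row 8, prepending L[row]:
  step 1: row=8, L[8]='$', prepend. Next row=LF[8]=0
  step 2: row=0, L[0]='W', prepend. Next row=LF[0]=2
  step 3: row=2, L[2]='S', prepend. Next row=LF[2]=1
  step 4: row=1, L[1]='a', prepend. Next row=LF[1]=3
  step 5: row=3, L[3]='i', prepend. Next row=LF[3]=9
  step 6: row=9, L[9]='d', prepend. Next row=LF[9]=6
  step 7: row=6, L[6]='e', prepend. Next row=LF[6]=7
  step 8: row=7, L[7]='p', prepend. Next row=LF[7]=13
  step 9: row=13, L[13]='o', prepend. Next row=LF[13]=12
  step 10: row=12, L[12]='l', prepend. Next row=LF[12]=10
  step 11: row=10, L[10]='c', prepend. Next row=LF[10]=4
  step 12: row=4, L[4]='y', prepend. Next row=LF[4]=14
  step 13: row=14, L[14]='c', prepend. Next row=LF[14]=5
  step 14: row=5, L[5]='n', prepend. Next row=LF[5]=11
  step 15: row=11, L[11]='e', prepend. Next row=LF[11]=8
Reversed output: encyclopediaSW$

Answer: encyclopediaSW$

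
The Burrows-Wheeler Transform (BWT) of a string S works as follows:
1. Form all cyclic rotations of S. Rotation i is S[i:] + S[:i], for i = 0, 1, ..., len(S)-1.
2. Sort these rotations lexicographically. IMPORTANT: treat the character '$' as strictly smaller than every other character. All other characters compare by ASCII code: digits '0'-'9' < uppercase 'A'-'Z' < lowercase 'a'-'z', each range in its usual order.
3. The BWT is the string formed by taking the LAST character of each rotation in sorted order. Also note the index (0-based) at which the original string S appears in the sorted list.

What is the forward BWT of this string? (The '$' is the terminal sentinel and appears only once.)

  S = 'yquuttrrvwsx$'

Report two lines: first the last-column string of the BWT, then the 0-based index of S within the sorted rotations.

All 13 rotations (rotation i = S[i:]+S[:i]):
  rot[0] = yquuttrrvwsx$
  rot[1] = quuttrrvwsx$y
  rot[2] = uuttrrvwsx$yq
  rot[3] = uttrrvwsx$yqu
  rot[4] = ttrrvwsx$yquu
  rot[5] = trrvwsx$yquut
  rot[6] = rrvwsx$yquutt
  rot[7] = rvwsx$yquuttr
  rot[8] = vwsx$yquuttrr
  rot[9] = wsx$yquuttrrv
  rot[10] = sx$yquuttrrvw
  rot[11] = x$yquuttrrvws
  rot[12] = $yquuttrrvwsx
Sorted (with $ < everything):
  sorted[0] = $yquuttrrvwsx  (last char: 'x')
  sorted[1] = quuttrrvwsx$y  (last char: 'y')
  sorted[2] = rrvwsx$yquutt  (last char: 't')
  sorted[3] = rvwsx$yquuttr  (last char: 'r')
  sorted[4] = sx$yquuttrrvw  (last char: 'w')
  sorted[5] = trrvwsx$yquut  (last char: 't')
  sorted[6] = ttrrvwsx$yquu  (last char: 'u')
  sorted[7] = uttrrvwsx$yqu  (last char: 'u')
  sorted[8] = uuttrrvwsx$yq  (last char: 'q')
  sorted[9] = vwsx$yquuttrr  (last char: 'r')
  sorted[10] = wsx$yquuttrrv  (last char: 'v')
  sorted[11] = x$yquuttrrvws  (last char: 's')
  sorted[12] = yquuttrrvwsx$  (last char: '$')
Last column: xytrwtuuqrvs$
Original string S is at sorted index 12

Answer: xytrwtuuqrvs$
12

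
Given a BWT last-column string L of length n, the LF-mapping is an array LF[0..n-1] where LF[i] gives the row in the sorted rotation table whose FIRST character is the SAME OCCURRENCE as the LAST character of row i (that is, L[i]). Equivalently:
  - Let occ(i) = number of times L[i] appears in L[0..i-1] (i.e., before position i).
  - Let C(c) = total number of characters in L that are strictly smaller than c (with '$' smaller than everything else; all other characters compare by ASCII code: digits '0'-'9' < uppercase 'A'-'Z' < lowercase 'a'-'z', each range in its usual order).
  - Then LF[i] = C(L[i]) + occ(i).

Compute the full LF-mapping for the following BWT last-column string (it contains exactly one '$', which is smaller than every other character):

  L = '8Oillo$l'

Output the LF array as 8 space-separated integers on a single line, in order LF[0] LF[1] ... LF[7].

Answer: 1 2 3 4 5 7 0 6

Derivation:
Char counts: '$':1, '8':1, 'O':1, 'i':1, 'l':3, 'o':1
C (first-col start): C('$')=0, C('8')=1, C('O')=2, C('i')=3, C('l')=4, C('o')=7
L[0]='8': occ=0, LF[0]=C('8')+0=1+0=1
L[1]='O': occ=0, LF[1]=C('O')+0=2+0=2
L[2]='i': occ=0, LF[2]=C('i')+0=3+0=3
L[3]='l': occ=0, LF[3]=C('l')+0=4+0=4
L[4]='l': occ=1, LF[4]=C('l')+1=4+1=5
L[5]='o': occ=0, LF[5]=C('o')+0=7+0=7
L[6]='$': occ=0, LF[6]=C('$')+0=0+0=0
L[7]='l': occ=2, LF[7]=C('l')+2=4+2=6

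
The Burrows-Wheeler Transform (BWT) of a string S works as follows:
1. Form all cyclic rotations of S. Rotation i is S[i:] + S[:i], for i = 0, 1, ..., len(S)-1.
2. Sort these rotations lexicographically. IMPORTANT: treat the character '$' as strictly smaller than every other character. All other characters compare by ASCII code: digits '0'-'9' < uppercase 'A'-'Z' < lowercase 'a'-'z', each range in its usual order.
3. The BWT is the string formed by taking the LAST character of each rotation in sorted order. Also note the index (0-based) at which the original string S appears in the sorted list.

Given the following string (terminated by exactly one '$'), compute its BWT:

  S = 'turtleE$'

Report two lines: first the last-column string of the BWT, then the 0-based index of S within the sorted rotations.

All 8 rotations (rotation i = S[i:]+S[:i]):
  rot[0] = turtleE$
  rot[1] = urtleE$t
  rot[2] = rtleE$tu
  rot[3] = tleE$tur
  rot[4] = leE$turt
  rot[5] = eE$turtl
  rot[6] = E$turtle
  rot[7] = $turtleE
Sorted (with $ < everything):
  sorted[0] = $turtleE  (last char: 'E')
  sorted[1] = E$turtle  (last char: 'e')
  sorted[2] = eE$turtl  (last char: 'l')
  sorted[3] = leE$turt  (last char: 't')
  sorted[4] = rtleE$tu  (last char: 'u')
  sorted[5] = tleE$tur  (last char: 'r')
  sorted[6] = turtleE$  (last char: '$')
  sorted[7] = urtleE$t  (last char: 't')
Last column: Eeltur$t
Original string S is at sorted index 6

Answer: Eeltur$t
6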